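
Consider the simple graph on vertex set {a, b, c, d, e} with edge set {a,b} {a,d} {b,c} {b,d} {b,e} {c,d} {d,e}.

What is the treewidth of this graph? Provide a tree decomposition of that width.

The largest bag has 3 vertices, giving width 2; this decomposition certifies tw(G) ≤ 2. On the other hand G contains the 3-clique {b, d, e}. A clique must lie in a single bag of any decomposition, so no decomposition can have width below 2. The upper and lower bounds meet at 2, so that is the treewidth.

Treewidth 2.
One such decomposition:
Bags: B1 = {b, c, d}  B2 = {a, b, d}  B3 = {b, d, e}
Tree: B1–B2, B2–B3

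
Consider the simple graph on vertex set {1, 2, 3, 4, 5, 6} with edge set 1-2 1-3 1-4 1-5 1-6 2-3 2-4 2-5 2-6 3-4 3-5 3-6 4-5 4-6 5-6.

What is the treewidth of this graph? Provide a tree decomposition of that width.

Treewidth 5.
One optimal decomposition is:
Bags: B1 = {1, 2, 3, 4, 5, 6}
Tree: (single bag)

A single bag containing all 6 vertices is trivially a valid decomposition of width 5. Conversely, {1, 2, 3, 4, 5, 6} is a clique of size 6, and the vertices of any clique must share a bag in every tree decomposition; so some bag has ≥ 6 vertices and tw(G) ≥ 5. Combining the bounds, tw(G) = 5.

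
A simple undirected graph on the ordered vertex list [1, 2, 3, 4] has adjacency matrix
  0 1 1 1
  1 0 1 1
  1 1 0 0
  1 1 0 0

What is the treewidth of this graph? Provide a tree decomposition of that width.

Treewidth 2.
One optimal decomposition is:
Bags: B1 = {1, 2, 3}  B2 = {1, 2, 4}
Tree: B1–B2

Each bag holds 3 vertices, so the decomposition has width 2, which upper-bounds the treewidth. On the other hand G contains the 3-clique {1, 2, 3}. A clique must lie in a single bag of any decomposition, so no decomposition can have width below 2. Therefore the treewidth is 2.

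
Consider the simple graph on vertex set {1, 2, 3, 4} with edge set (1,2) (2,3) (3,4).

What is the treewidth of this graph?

1

A width-1 tree decomposition is:
Bags: B1 = {1, 2}  B2 = {2, 3}  B3 = {3, 4}
Tree: B1–B2, B2–B3
Each bag holds 2 vertices, so the decomposition has width 1, which upper-bounds the treewidth. G has an edge, so its treewidth is at least 1. Therefore the treewidth is 1.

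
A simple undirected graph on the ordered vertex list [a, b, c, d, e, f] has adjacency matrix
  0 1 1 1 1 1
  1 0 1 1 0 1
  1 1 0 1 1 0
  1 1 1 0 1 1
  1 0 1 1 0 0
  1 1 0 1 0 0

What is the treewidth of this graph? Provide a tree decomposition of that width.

Each bag holds 4 vertices, so the decomposition has width 3, which upper-bounds the treewidth. For the lower bound, the 4 vertices {a, c, d, e} are pairwise adjacent, and any tree decomposition puts a clique entirely inside one bag — forcing width ≥ 3. Combining the bounds, tw(G) = 3.

Treewidth 3.
One such decomposition:
Bags: B1 = {a, b, d, f}  B2 = {a, b, c, d}  B3 = {a, c, d, e}
Tree: B1–B2, B2–B3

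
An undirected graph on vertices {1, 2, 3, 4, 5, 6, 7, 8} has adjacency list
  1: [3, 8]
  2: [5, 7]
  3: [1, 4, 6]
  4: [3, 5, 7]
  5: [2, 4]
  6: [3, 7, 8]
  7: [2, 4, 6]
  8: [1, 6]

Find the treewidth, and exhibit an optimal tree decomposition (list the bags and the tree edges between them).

The largest bag has 3 vertices, giving width 2; this decomposition certifies tw(G) ≤ 2. For the lower bound, G contains the cycle 5–2–7–4–5, so G is not a forest; only forests have treewidth ≤ 1, hence tw(G) ≥ 2. Hence tw(G) = 2 exactly.

Treewidth 2.
Bags: B1 = {2, 4, 5}  B2 = {2, 4, 7}  B3 = {3, 4, 7}  B4 = {3, 6, 7}  B5 = {1, 3, 6}  B6 = {1, 6, 8}
Tree: B1–B2, B2–B3, B3–B4, B4–B5, B5–B6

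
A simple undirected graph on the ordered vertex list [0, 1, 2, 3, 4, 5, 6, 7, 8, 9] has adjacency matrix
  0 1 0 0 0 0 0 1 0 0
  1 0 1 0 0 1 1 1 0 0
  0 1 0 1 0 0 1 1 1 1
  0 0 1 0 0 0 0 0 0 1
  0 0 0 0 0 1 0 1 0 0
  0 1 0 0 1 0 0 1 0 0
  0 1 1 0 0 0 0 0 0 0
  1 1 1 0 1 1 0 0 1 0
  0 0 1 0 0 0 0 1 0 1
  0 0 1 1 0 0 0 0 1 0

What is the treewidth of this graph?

A width-2 tree decomposition is:
Bags: B1 = {2, 7, 8}  B2 = {1, 2, 7}  B3 = {1, 5, 7}  B4 = {1, 2, 6}  B5 = {0, 1, 7}  B6 = {2, 8, 9}  B7 = {4, 5, 7}  B8 = {2, 3, 9}
Tree: B1–B2, B2–B3, B2–B4, B2–B5, B1–B6, B3–B7, B6–B8
Every bag has size at most 3, so the width is 3 − 1 = 2 and tw(G) ≤ 2. For the lower bound, the 3 vertices {0, 1, 7} are pairwise adjacent, and any tree decomposition puts a clique entirely inside one bag — forcing width ≥ 2. Hence tw(G) = 2 exactly.

2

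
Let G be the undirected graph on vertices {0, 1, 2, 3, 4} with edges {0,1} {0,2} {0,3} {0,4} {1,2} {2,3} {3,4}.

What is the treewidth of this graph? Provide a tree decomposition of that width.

Each bag holds 3 vertices, so the decomposition has width 2, which upper-bounds the treewidth. For the lower bound, the 3 vertices {0, 1, 2} are pairwise adjacent, and any tree decomposition puts a clique entirely inside one bag — forcing width ≥ 2. Therefore the treewidth is 2.

Treewidth 2.
Bags: B1 = {0, 2, 3}  B2 = {0, 3, 4}  B3 = {0, 1, 2}
Tree: B1–B2, B1–B3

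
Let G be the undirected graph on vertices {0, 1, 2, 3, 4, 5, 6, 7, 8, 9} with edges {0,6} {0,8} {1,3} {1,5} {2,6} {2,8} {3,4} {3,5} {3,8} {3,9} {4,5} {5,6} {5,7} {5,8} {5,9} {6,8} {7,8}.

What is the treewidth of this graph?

A width-2 tree decomposition is:
Bags: B1 = {5, 6, 8}  B2 = {3, 5, 8}  B3 = {3, 4, 5}  B4 = {1, 3, 5}  B5 = {5, 7, 8}  B6 = {3, 5, 9}  B7 = {2, 6, 8}  B8 = {0, 6, 8}
Tree: B1–B2, B2–B3, B2–B4, B1–B5, B3–B6, B1–B7, B1–B8
Each bag holds 3 vertices, so the decomposition has width 2, which upper-bounds the treewidth. For the lower bound, the 3 vertices {0, 6, 8} are pairwise adjacent, and any tree decomposition puts a clique entirely inside one bag — forcing width ≥ 2. Therefore the treewidth is 2.

2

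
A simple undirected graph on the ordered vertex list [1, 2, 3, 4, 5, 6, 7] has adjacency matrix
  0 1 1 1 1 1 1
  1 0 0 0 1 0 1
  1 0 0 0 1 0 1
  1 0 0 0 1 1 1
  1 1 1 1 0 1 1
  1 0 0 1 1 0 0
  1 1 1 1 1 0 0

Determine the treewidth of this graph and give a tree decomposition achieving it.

Treewidth 3.
One such decomposition:
Bags: B1 = {1, 4, 5, 6}  B2 = {1, 4, 5, 7}  B3 = {1, 2, 5, 7}  B4 = {1, 3, 5, 7}
Tree: B1–B2, B2–B3, B2–B4

Every bag has size at most 4, so the width is 4 − 1 = 3 and tw(G) ≤ 3. For the lower bound, the 4 vertices {1, 4, 5, 6} are pairwise adjacent, and any tree decomposition puts a clique entirely inside one bag — forcing width ≥ 3. Hence tw(G) = 3 exactly.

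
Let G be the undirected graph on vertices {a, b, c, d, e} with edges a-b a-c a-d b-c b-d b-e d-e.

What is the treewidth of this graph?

A width-2 tree decomposition is:
Bags: B1 = {a, b, d}  B2 = {a, b, c}  B3 = {b, d, e}
Tree: B1–B2, B1–B3
The largest bag has 3 vertices, giving width 2; this decomposition certifies tw(G) ≤ 2. For the lower bound, the 3 vertices {b, d, e} are pairwise adjacent, and any tree decomposition puts a clique entirely inside one bag — forcing width ≥ 2. Hence tw(G) = 2 exactly.

2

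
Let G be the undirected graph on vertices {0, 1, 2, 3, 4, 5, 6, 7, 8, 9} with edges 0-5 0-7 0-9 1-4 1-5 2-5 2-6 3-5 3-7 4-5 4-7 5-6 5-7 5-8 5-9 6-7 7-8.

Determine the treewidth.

A width-2 tree decomposition is:
Bags: B1 = {4, 5, 7}  B2 = {5, 6, 7}  B3 = {0, 5, 7}  B4 = {0, 5, 9}  B5 = {3, 5, 7}  B6 = {1, 4, 5}  B7 = {5, 7, 8}  B8 = {2, 5, 6}
Tree: B1–B2, B2–B3, B3–B4, B2–B5, B1–B6, B5–B7, B2–B8
Each bag holds 3 vertices, so the decomposition has width 2, which upper-bounds the treewidth. On the other hand G contains the 3-clique {1, 4, 5}. A clique must lie in a single bag of any decomposition, so no decomposition can have width below 2. The upper and lower bounds meet at 2, so that is the treewidth.

2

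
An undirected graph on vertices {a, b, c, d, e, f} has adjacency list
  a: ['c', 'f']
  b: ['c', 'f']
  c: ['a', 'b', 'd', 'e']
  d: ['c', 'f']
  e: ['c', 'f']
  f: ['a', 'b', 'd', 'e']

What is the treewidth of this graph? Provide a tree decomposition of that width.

Treewidth 2.
One such decomposition:
Bags: B1 = {c, e, f}  B2 = {a, c, f}  B3 = {b, c, f}  B4 = {c, d, f}
Tree: B1–B2, B2–B3, B3–B4

Every bag has size at most 3, so the width is 3 − 1 = 2 and tw(G) ≤ 2. For the lower bound, G contains the cycle e–c–a–f–e, so G is not a forest; only forests have treewidth ≤ 1, hence tw(G) ≥ 2. Hence tw(G) = 2 exactly.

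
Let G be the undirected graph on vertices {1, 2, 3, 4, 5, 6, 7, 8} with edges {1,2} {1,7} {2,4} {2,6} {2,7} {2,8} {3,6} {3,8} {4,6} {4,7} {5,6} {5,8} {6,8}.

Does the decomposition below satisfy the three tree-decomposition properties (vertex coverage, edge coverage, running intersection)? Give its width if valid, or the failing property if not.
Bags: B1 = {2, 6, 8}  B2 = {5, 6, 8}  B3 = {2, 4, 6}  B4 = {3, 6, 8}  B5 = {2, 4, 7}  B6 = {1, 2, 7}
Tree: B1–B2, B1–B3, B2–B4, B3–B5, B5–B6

Yes; width 2.

Every vertex of G appears in some bag (union = {1, 2, 3, 4, 5, 6, 7, 8}); every edge is covered by a bag; and for each vertex v the set of bags containing v is connected in the bag tree. The decomposition is therefore valid. The largest bag has 3 vertices, so the width is 2.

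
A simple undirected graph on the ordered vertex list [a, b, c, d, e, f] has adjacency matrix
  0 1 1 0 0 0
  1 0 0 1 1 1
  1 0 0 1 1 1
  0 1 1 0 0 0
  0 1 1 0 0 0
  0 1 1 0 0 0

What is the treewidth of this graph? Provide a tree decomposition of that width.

The largest bag has 3 vertices, giving width 2; this decomposition certifies tw(G) ≤ 2. The edges b–e–c–f–b form a cycle, so G is not a tree and its treewidth is at least 2. Hence tw(G) = 2 exactly.

Treewidth 2.
One optimal decomposition is:
Bags: B1 = {b, c, e}  B2 = {b, c, f}  B3 = {a, b, c}  B4 = {b, c, d}
Tree: B1–B2, B2–B3, B3–B4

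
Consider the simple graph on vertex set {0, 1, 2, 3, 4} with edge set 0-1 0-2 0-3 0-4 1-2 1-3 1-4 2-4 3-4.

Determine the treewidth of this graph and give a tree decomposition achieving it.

Treewidth 3.
One optimal decomposition is:
Bags: B1 = {0, 1, 2, 4}  B2 = {0, 1, 3, 4}
Tree: B1–B2

Every bag has size at most 4, so the width is 4 − 1 = 3 and tw(G) ≤ 3. Conversely, {0, 1, 2, 4} is a clique of size 4, and the vertices of any clique must share a bag in every tree decomposition; so some bag has ≥ 4 vertices and tw(G) ≥ 3. Therefore the treewidth is 3.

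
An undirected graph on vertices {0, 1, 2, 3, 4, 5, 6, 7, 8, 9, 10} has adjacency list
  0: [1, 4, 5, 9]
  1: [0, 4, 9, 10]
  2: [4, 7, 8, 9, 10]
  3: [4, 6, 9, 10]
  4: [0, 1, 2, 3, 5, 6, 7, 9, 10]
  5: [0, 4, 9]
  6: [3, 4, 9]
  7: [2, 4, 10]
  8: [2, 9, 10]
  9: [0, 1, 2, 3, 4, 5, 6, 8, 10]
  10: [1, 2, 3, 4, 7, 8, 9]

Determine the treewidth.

A width-3 tree decomposition is:
Bags: B1 = {2, 4, 9, 10}  B2 = {1, 4, 9, 10}  B3 = {0, 1, 4, 9}  B4 = {2, 8, 9, 10}  B5 = {0, 4, 5, 9}  B6 = {3, 4, 9, 10}  B7 = {2, 4, 7, 10}  B8 = {3, 4, 6, 9}
Tree: B1–B2, B2–B3, B1–B4, B3–B5, B2–B6, B1–B7, B6–B8
Each bag holds 4 vertices, so the decomposition has width 3, which upper-bounds the treewidth. On the other hand G contains the 4-clique {2, 8, 9, 10}. A clique must lie in a single bag of any decomposition, so no decomposition can have width below 3. Therefore the treewidth is 3.

3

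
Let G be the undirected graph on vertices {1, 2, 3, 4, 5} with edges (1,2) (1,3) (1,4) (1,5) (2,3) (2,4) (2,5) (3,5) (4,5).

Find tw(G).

3

A width-3 tree decomposition is:
Bags: B1 = {1, 2, 3, 5}  B2 = {1, 2, 4, 5}
Tree: B1–B2
Every bag has size at most 4, so the width is 4 − 1 = 3 and tw(G) ≤ 3. Conversely, {1, 2, 3, 5} is a clique of size 4, and the vertices of any clique must share a bag in every tree decomposition; so some bag has ≥ 4 vertices and tw(G) ≥ 3. The upper and lower bounds meet at 3, so that is the treewidth.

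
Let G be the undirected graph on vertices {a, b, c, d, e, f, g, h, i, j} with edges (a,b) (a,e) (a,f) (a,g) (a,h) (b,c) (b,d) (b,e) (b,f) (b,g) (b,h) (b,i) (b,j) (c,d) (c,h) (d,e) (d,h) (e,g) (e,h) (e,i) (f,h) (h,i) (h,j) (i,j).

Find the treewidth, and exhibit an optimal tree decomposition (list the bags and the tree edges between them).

Treewidth 3.
One optimal decomposition is:
Bags: B1 = {b, d, e, h}  B2 = {b, c, d, h}  B3 = {b, e, h, i}  B4 = {a, b, e, h}  B5 = {a, b, e, g}  B6 = {b, h, i, j}  B7 = {a, b, f, h}
Tree: B1–B2, B1–B3, B1–B4, B4–B5, B3–B6, B4–B7

Every bag has size at most 4, so the width is 4 − 1 = 3 and tw(G) ≤ 3. For the lower bound, the 4 vertices {a, b, e, g} are pairwise adjacent, and any tree decomposition puts a clique entirely inside one bag — forcing width ≥ 3. Hence tw(G) = 3 exactly.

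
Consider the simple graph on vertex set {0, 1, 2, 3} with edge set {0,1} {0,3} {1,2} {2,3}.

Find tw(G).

A width-2 tree decomposition is:
Bags: B1 = {0, 1, 2}  B2 = {0, 2, 3}
Tree: B1–B2
Each bag holds 3 vertices, so the decomposition has width 2, which upper-bounds the treewidth. Since 0–1–2–3–0 is a cycle in G, G is not acyclic. Forests are exactly the graphs of treewidth ≤ 1, so tw(G) ≥ 2. Therefore the treewidth is 2.

2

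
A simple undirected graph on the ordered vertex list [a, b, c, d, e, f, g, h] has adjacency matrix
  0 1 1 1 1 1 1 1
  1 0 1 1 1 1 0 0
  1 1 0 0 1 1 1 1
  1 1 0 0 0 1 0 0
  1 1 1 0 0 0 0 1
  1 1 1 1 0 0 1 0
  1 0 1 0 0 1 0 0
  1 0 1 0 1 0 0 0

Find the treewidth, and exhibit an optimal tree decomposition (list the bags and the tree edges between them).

Each bag holds 4 vertices, so the decomposition has width 3, which upper-bounds the treewidth. On the other hand G contains the 4-clique {a, b, d, f}. A clique must lie in a single bag of any decomposition, so no decomposition can have width below 3. Therefore the treewidth is 3.

Treewidth 3.
One such decomposition:
Bags: B1 = {a, b, c, e}  B2 = {a, b, c, f}  B3 = {a, b, d, f}  B4 = {a, c, e, h}  B5 = {a, c, f, g}
Tree: B1–B2, B2–B3, B1–B4, B2–B5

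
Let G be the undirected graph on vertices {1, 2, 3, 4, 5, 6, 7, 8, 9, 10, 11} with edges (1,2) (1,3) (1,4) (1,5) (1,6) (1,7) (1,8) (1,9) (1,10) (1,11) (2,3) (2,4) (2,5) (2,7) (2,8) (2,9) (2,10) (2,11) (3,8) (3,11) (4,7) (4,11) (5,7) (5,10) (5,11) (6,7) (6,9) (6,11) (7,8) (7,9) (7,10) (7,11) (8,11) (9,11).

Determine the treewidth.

4

A width-4 tree decomposition is:
Bags: B1 = {1, 2, 7, 9, 11}  B2 = {1, 2, 5, 7, 11}  B3 = {1, 2, 7, 8, 11}  B4 = {1, 2, 4, 7, 11}  B5 = {1, 2, 3, 8, 11}  B6 = {1, 6, 7, 9, 11}  B7 = {1, 2, 5, 7, 10}
Tree: B1–B2, B1–B3, B1–B4, B3–B5, B1–B6, B2–B7
Each bag holds 5 vertices, so the decomposition has width 4, which upper-bounds the treewidth. Conversely, {1, 2, 3, 8, 11} is a clique of size 5, and the vertices of any clique must share a bag in every tree decomposition; so some bag has ≥ 5 vertices and tw(G) ≥ 4. Combining the bounds, tw(G) = 4.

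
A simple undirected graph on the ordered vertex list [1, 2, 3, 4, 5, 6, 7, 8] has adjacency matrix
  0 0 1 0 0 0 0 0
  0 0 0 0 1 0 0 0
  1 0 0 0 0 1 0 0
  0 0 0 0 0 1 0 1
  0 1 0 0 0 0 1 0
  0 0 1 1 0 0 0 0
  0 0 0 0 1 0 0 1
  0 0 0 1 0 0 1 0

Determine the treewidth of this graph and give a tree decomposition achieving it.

Treewidth 1.
One such decomposition:
Bags: B1 = {2, 5}  B2 = {5, 7}  B3 = {7, 8}  B4 = {4, 8}  B5 = {4, 6}  B6 = {3, 6}  B7 = {1, 3}
Tree: B1–B2, B2–B3, B3–B4, B4–B5, B5–B6, B6–B7

The largest bag has 2 vertices, giving width 1; this decomposition certifies tw(G) ≤ 1. Since G has at least one edge (e.g. 2–5), it is not an edgeless graph, so tw(G) ≥ 1. Combining the bounds, tw(G) = 1.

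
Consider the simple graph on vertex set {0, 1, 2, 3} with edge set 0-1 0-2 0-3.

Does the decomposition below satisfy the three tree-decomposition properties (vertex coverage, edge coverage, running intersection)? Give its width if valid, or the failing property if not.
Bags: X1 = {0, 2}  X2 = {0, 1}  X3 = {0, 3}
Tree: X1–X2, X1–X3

Yes; width 1.

Vertex coverage: the bags together contain {0, 1, 2, 3}, the full vertex set. Edge coverage: each edge of G has both endpoints in at least one bag. Running intersection: for every vertex, the bags containing it form a connected subtree. All three properties hold, so this is a valid tree decomposition of width max|bag| − 1 = 1, and hence tw(G) ≤ 1.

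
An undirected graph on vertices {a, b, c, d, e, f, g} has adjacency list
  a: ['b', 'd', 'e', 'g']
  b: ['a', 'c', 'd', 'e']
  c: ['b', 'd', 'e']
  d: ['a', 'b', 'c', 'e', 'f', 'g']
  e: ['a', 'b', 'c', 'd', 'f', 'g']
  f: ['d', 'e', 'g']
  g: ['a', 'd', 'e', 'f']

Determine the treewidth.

3

A width-3 tree decomposition is:
Bags: B1 = {a, b, d, e}  B2 = {a, d, e, g}  B3 = {b, c, d, e}  B4 = {d, e, f, g}
Tree: B1–B2, B1–B3, B2–B4
Every bag has size at most 4, so the width is 4 − 1 = 3 and tw(G) ≤ 3. Conversely, {a, d, e, g} is a clique of size 4, and the vertices of any clique must share a bag in every tree decomposition; so some bag has ≥ 4 vertices and tw(G) ≥ 3. The upper and lower bounds meet at 3, so that is the treewidth.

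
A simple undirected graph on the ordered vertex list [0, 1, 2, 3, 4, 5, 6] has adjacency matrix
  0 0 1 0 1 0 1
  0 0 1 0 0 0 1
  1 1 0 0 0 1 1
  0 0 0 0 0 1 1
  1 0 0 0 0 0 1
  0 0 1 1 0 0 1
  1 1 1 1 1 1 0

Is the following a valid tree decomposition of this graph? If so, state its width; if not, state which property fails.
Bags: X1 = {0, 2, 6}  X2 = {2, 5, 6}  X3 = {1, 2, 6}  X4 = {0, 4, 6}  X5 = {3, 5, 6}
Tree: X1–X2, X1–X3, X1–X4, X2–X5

Checking the three conditions: (i) the bags cover all of {0, 1, 2, 3, 4, 5, 6}; (ii) for each edge, some bag contains both endpoints; (iii) the bags containing any fixed vertex form a subtree. All hold, so the decomposition is valid with width 3 − 1 = 2.

Yes; width 2.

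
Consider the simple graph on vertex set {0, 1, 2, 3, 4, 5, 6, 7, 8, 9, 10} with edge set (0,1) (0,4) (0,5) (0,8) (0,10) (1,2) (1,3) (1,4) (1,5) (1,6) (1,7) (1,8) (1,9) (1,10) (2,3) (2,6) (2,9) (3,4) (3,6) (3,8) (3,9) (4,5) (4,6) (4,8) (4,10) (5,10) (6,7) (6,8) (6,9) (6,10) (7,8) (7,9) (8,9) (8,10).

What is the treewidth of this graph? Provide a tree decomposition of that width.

Each bag holds 5 vertices, so the decomposition has width 4, which upper-bounds the treewidth. For the lower bound, the 5 vertices {0, 1, 4, 8, 10} are pairwise adjacent, and any tree decomposition puts a clique entirely inside one bag — forcing width ≥ 4. Hence tw(G) = 4 exactly.

Treewidth 4.
One optimal decomposition is:
Bags: B1 = {0, 1, 4, 5, 10}  B2 = {0, 1, 4, 8, 10}  B3 = {1, 4, 6, 8, 10}  B4 = {1, 3, 4, 6, 8}  B5 = {1, 3, 6, 8, 9}  B6 = {1, 2, 3, 6, 9}  B7 = {1, 6, 7, 8, 9}
Tree: B1–B2, B2–B3, B3–B4, B4–B5, B5–B6, B5–B7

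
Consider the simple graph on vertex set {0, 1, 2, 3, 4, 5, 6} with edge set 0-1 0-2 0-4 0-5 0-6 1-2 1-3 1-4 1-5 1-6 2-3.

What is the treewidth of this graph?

2

A width-2 tree decomposition is:
Bags: B1 = {0, 1, 6}  B2 = {0, 1, 2}  B3 = {0, 1, 4}  B4 = {1, 2, 3}  B5 = {0, 1, 5}
Tree: B1–B2, B1–B3, B2–B4, B1–B5
The largest bag has 3 vertices, giving width 2; this decomposition certifies tw(G) ≤ 2. For the lower bound, the 3 vertices {0, 1, 2} are pairwise adjacent, and any tree decomposition puts a clique entirely inside one bag — forcing width ≥ 2. Therefore the treewidth is 2.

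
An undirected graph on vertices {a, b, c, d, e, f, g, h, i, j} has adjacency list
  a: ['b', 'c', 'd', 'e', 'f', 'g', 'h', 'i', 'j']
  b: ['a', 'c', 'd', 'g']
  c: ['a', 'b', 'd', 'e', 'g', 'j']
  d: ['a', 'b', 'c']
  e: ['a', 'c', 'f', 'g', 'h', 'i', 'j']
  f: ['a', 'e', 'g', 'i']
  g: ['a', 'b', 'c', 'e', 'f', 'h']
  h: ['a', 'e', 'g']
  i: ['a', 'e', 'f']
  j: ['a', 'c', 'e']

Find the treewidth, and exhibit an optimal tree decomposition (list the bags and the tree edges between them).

The largest bag has 4 vertices, giving width 3; this decomposition certifies tw(G) ≤ 3. For the lower bound, the 4 vertices {a, b, c, d} are pairwise adjacent, and any tree decomposition puts a clique entirely inside one bag — forcing width ≥ 3. The upper and lower bounds meet at 3, so that is the treewidth.

Treewidth 3.
One optimal decomposition is:
Bags: B1 = {a, c, e, g}  B2 = {a, b, c, g}  B3 = {a, e, g, h}  B4 = {a, e, f, g}  B5 = {a, b, c, d}  B6 = {a, e, f, i}  B7 = {a, c, e, j}
Tree: B1–B2, B1–B3, B3–B4, B2–B5, B4–B6, B1–B7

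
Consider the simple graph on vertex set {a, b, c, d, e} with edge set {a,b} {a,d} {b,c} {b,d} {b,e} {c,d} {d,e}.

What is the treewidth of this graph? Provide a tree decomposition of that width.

Treewidth 2.
One such decomposition:
Bags: B1 = {a, b, d}  B2 = {b, d, e}  B3 = {b, c, d}
Tree: B1–B2, B1–B3

The largest bag has 3 vertices, giving width 2; this decomposition certifies tw(G) ≤ 2. Conversely, {b, d, e} is a clique of size 3, and the vertices of any clique must share a bag in every tree decomposition; so some bag has ≥ 3 vertices and tw(G) ≥ 2. Hence tw(G) = 2 exactly.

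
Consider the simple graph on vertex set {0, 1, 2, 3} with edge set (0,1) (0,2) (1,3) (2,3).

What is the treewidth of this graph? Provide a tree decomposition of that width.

Each bag holds 3 vertices, so the decomposition has width 2, which upper-bounds the treewidth. Since 0–1–3–2–0 is a cycle in G, G is not acyclic. Forests are exactly the graphs of treewidth ≤ 1, so tw(G) ≥ 2. The upper and lower bounds meet at 2, so that is the treewidth.

Treewidth 2.
One such decomposition:
Bags: B1 = {0, 1, 3}  B2 = {0, 2, 3}
Tree: B1–B2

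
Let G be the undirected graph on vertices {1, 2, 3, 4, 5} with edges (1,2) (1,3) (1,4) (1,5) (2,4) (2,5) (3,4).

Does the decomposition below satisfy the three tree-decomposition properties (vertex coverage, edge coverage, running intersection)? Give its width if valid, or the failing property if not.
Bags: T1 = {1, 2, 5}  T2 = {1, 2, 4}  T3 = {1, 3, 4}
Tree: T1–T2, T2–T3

Yes; width 2.

Every vertex of G appears in some bag (union = {1, 2, 3, 4, 5}); every edge is covered by a bag; and for each vertex v the set of bags containing v is connected in the bag tree. The decomposition is therefore valid. The largest bag has 3 vertices, so the width is 2.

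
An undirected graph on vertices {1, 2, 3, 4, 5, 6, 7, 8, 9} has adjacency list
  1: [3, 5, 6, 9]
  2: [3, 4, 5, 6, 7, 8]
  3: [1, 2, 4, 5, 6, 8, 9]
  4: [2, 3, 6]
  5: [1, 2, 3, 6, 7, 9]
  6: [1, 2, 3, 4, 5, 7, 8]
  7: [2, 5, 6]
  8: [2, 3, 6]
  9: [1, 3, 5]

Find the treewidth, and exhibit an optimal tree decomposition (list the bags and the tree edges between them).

Treewidth 3.
Bags: B1 = {2, 3, 5, 6}  B2 = {2, 3, 4, 6}  B3 = {2, 3, 6, 8}  B4 = {2, 5, 6, 7}  B5 = {1, 3, 5, 6}  B6 = {1, 3, 5, 9}
Tree: B1–B2, B2–B3, B1–B4, B1–B5, B5–B6

Each bag holds 4 vertices, so the decomposition has width 3, which upper-bounds the treewidth. Conversely, {1, 3, 5, 9} is a clique of size 4, and the vertices of any clique must share a bag in every tree decomposition; so some bag has ≥ 4 vertices and tw(G) ≥ 3. Hence tw(G) = 3 exactly.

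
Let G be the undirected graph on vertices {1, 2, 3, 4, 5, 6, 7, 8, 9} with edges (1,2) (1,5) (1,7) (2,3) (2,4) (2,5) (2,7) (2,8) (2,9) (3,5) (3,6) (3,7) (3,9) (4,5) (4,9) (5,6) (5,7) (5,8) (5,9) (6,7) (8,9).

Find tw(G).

3

A width-3 tree decomposition is:
Bags: B1 = {2, 5, 8, 9}  B2 = {2, 3, 5, 9}  B3 = {2, 3, 5, 7}  B4 = {3, 5, 6, 7}  B5 = {2, 4, 5, 9}  B6 = {1, 2, 5, 7}
Tree: B1–B2, B2–B3, B3–B4, B2–B5, B3–B6
The largest bag has 4 vertices, giving width 3; this decomposition certifies tw(G) ≤ 3. For the lower bound, the 4 vertices {1, 2, 5, 7} are pairwise adjacent, and any tree decomposition puts a clique entirely inside one bag — forcing width ≥ 3. Combining the bounds, tw(G) = 3.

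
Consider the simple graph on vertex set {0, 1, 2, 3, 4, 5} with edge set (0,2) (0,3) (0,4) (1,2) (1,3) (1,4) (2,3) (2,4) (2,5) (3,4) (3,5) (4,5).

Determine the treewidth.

3

A width-3 tree decomposition is:
Bags: B1 = {0, 2, 3, 4}  B2 = {1, 2, 3, 4}  B3 = {2, 3, 4, 5}
Tree: B1–B2, B1–B3
Every bag has size at most 4, so the width is 4 − 1 = 3 and tw(G) ≤ 3. On the other hand G contains the 4-clique {0, 2, 3, 4}. A clique must lie in a single bag of any decomposition, so no decomposition can have width below 3. Therefore the treewidth is 3.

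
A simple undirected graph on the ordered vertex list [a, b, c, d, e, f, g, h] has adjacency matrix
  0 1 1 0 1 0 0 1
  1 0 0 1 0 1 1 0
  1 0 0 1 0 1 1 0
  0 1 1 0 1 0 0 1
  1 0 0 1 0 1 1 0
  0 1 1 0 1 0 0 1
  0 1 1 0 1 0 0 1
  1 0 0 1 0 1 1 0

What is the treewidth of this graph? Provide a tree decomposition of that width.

Treewidth 4.
One such decomposition:
Bags: B1 = {a, d, f, g, h}  B2 = {a, d, e, f, g}  B3 = {a, c, d, f, g}  B4 = {a, b, d, f, g}
Tree: B1–B2, B2–B3, B3–B4

Each bag holds 5 vertices, so the decomposition has width 4, which upper-bounds the treewidth. For the lower bound: the 5 vertex sets {f,h}, {e,g}, {a,c}, {d}, {b} are disjoint, each induces a connected subgraph, and every pair is joined by at least one edge of G. Contracting each set to a single vertex therefore yields K_{5} as a minor, and since treewidth is minor-monotone, tw(G) ≥ tw(K_{5}) = 4. Therefore the treewidth is 4.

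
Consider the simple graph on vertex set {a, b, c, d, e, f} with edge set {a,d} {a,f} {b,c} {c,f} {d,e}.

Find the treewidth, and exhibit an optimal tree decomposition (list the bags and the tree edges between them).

Each bag holds 2 vertices, so the decomposition has width 1, which upper-bounds the treewidth. Any graph with an edge has treewidth ≥ 1, and G has the edge e–d. Combining the bounds, tw(G) = 1.

Treewidth 1.
One such decomposition:
Bags: B1 = {d, e}  B2 = {a, d}  B3 = {a, f}  B4 = {c, f}  B5 = {b, c}
Tree: B1–B2, B2–B3, B3–B4, B4–B5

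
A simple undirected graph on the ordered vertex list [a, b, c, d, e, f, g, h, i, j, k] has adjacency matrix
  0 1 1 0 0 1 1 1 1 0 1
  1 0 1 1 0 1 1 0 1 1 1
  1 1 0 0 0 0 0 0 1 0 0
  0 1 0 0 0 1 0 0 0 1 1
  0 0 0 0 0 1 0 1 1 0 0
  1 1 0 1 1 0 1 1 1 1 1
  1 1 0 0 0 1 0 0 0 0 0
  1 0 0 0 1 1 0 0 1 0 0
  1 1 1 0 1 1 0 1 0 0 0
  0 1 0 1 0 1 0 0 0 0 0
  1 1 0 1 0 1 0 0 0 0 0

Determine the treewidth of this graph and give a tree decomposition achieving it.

Treewidth 3.
One optimal decomposition is:
Bags: B1 = {a, f, h, i}  B2 = {a, b, f, i}  B3 = {a, b, f, k}  B4 = {a, b, f, g}  B5 = {b, d, f, k}  B6 = {e, f, h, i}  B7 = {a, b, c, i}  B8 = {b, d, f, j}
Tree: B1–B2, B2–B3, B2–B4, B3–B5, B1–B6, B2–B7, B5–B8

Each bag holds 4 vertices, so the decomposition has width 3, which upper-bounds the treewidth. On the other hand G contains the 4-clique {a, b, c, i}. A clique must lie in a single bag of any decomposition, so no decomposition can have width below 3. Hence tw(G) = 3 exactly.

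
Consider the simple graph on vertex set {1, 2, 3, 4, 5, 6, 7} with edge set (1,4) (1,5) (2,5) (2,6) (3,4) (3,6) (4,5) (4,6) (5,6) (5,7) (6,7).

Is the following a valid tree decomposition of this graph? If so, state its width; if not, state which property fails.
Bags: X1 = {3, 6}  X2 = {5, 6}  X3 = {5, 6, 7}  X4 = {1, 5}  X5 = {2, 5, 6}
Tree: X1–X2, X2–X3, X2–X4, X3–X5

A tree decomposition must satisfy three properties: every vertex lies in some bag; for every edge, both endpoints lie together in some bag; and for every vertex, the bags containing it form a connected subtree. Here vertex 4 appears in no bag, so the decomposition is invalid.

No — vertex 4 appears in no bag.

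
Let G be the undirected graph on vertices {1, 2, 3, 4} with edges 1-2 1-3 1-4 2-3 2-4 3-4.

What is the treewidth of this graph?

3

A width-3 tree decomposition is:
Bags: B1 = {1, 2, 3, 4}
Tree: (single bag)
With just one bag of size 4, the width is 4 − 1 = 3, so tw(G) ≤ 3. For the lower bound, the 4 vertices {1, 2, 3, 4} are pairwise adjacent, and any tree decomposition puts a clique entirely inside one bag — forcing width ≥ 3. Combining the bounds, tw(G) = 3.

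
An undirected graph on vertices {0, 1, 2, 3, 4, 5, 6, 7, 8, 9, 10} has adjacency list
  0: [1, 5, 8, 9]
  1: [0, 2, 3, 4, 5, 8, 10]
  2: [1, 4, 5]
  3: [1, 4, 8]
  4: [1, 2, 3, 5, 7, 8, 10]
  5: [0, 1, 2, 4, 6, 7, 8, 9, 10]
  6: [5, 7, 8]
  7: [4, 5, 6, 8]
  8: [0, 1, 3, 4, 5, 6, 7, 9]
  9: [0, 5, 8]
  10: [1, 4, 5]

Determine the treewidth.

3

A width-3 tree decomposition is:
Bags: B1 = {1, 4, 5, 8}  B2 = {1, 3, 4, 8}  B3 = {4, 5, 7, 8}  B4 = {5, 6, 7, 8}  B5 = {1, 4, 5, 10}  B6 = {1, 2, 4, 5}  B7 = {0, 1, 5, 8}  B8 = {0, 5, 8, 9}
Tree: B1–B2, B1–B3, B3–B4, B1–B5, B5–B6, B1–B7, B7–B8
The largest bag has 4 vertices, giving width 3; this decomposition certifies tw(G) ≤ 3. For the lower bound, the 4 vertices {1, 3, 4, 8} are pairwise adjacent, and any tree decomposition puts a clique entirely inside one bag — forcing width ≥ 3. Hence tw(G) = 3 exactly.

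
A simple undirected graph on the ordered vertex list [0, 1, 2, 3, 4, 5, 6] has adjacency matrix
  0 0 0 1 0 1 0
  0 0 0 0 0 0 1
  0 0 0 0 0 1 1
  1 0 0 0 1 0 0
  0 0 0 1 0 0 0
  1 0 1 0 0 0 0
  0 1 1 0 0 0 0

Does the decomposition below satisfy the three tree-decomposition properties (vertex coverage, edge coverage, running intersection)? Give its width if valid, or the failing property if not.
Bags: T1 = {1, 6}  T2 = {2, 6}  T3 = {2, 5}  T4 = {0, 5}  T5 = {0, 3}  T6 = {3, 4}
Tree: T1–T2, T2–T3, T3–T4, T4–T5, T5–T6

Yes; width 1.

Every vertex of G appears in some bag (union = {0, 1, 2, 3, 4, 5, 6}); every edge is covered by a bag; and for each vertex v the set of bags containing v is connected in the bag tree. The decomposition is therefore valid. The largest bag has 2 vertices, so the width is 1.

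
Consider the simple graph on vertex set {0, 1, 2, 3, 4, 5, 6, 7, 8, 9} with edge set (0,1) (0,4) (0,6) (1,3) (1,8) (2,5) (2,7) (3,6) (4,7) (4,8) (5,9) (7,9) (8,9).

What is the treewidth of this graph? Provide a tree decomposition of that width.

The largest bag has 3 vertices, giving width 2; this decomposition certifies tw(G) ≤ 2. Since 2–5–9–7–2 is a cycle in G, G is not acyclic. Forests are exactly the graphs of treewidth ≤ 1, so tw(G) ≥ 2. Combining the bounds, tw(G) = 2.

Treewidth 2.
One such decomposition:
Bags: B1 = {2, 5, 7}  B2 = {5, 7, 9}  B3 = {4, 7, 9}  B4 = {4, 8, 9}  B5 = {0, 4, 8}  B6 = {0, 1, 8}  B7 = {0, 1, 6}  B8 = {1, 3, 6}
Tree: B1–B2, B2–B3, B3–B4, B4–B5, B5–B6, B6–B7, B7–B8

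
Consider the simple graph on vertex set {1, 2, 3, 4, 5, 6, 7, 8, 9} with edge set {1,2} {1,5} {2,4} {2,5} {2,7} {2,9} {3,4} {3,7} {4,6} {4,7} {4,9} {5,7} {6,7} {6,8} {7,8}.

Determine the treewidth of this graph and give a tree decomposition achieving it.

Treewidth 2.
One optimal decomposition is:
Bags: B1 = {4, 6, 7}  B2 = {2, 4, 7}  B3 = {2, 5, 7}  B4 = {3, 4, 7}  B5 = {1, 2, 5}  B6 = {6, 7, 8}  B7 = {2, 4, 9}
Tree: B1–B2, B2–B3, B2–B4, B3–B5, B1–B6, B2–B7

The largest bag has 3 vertices, giving width 2; this decomposition certifies tw(G) ≤ 2. For the lower bound, the 3 vertices {1, 2, 5} are pairwise adjacent, and any tree decomposition puts a clique entirely inside one bag — forcing width ≥ 2. Combining the bounds, tw(G) = 2.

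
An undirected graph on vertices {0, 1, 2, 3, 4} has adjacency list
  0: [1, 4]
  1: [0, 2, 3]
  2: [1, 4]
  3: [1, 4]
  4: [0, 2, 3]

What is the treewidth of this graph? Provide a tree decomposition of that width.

Every bag has size at most 3, so the width is 3 − 1 = 2 and tw(G) ≤ 2. The edges 0–4–3–1–0 form a cycle, so G is not a tree and its treewidth is at least 2. The upper and lower bounds meet at 2, so that is the treewidth.

Treewidth 2.
Bags: B1 = {0, 1, 4}  B2 = {1, 3, 4}  B3 = {1, 2, 4}
Tree: B1–B2, B2–B3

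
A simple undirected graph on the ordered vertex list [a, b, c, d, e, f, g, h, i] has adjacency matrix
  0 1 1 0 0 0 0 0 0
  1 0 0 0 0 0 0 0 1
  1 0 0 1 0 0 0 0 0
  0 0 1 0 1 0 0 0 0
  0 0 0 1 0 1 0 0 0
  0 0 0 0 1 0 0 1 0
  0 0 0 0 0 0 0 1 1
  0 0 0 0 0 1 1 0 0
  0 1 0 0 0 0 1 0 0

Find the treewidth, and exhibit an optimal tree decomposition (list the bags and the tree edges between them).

The largest bag has 3 vertices, giving width 2; this decomposition certifies tw(G) ≤ 2. Since i–g–h–f–e–d–c–a–b–i is a cycle in G, G is not acyclic. Forests are exactly the graphs of treewidth ≤ 1, so tw(G) ≥ 2. Hence tw(G) = 2 exactly.

Treewidth 2.
One such decomposition:
Bags: B1 = {g, h, i}  B2 = {f, h, i}  B3 = {e, f, i}  B4 = {d, e, i}  B5 = {c, d, i}  B6 = {a, c, i}  B7 = {a, b, i}
Tree: B1–B2, B2–B3, B3–B4, B4–B5, B5–B6, B6–B7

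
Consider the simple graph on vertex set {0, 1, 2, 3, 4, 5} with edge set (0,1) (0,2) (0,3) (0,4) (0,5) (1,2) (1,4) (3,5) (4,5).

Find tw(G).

A width-2 tree decomposition is:
Bags: B1 = {0, 1, 4}  B2 = {0, 4, 5}  B3 = {0, 1, 2}  B4 = {0, 3, 5}
Tree: B1–B2, B1–B3, B2–B4
Every bag has size at most 3, so the width is 3 − 1 = 2 and tw(G) ≤ 2. On the other hand G contains the 3-clique {0, 1, 2}. A clique must lie in a single bag of any decomposition, so no decomposition can have width below 2. Therefore the treewidth is 2.

2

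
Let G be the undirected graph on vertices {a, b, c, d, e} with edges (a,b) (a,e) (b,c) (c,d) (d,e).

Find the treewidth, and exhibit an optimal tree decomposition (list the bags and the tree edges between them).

Each bag holds 3 vertices, so the decomposition has width 2, which upper-bounds the treewidth. The edges a–b–c–d–e–a form a cycle, so G is not a tree and its treewidth is at least 2. Hence tw(G) = 2 exactly.

Treewidth 2.
Bags: B1 = {a, b, c}  B2 = {a, c, d}  B3 = {a, d, e}
Tree: B1–B2, B2–B3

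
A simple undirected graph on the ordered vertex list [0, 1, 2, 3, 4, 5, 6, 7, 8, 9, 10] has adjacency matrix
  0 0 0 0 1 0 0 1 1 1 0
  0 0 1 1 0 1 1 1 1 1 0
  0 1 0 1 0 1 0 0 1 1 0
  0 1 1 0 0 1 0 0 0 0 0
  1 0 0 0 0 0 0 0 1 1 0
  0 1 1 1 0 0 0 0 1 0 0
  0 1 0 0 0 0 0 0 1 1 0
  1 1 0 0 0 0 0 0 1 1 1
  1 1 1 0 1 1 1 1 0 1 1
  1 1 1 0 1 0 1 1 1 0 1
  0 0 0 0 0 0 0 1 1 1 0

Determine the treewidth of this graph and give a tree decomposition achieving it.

Every bag has size at most 4, so the width is 4 − 1 = 3 and tw(G) ≤ 3. For the lower bound, the 4 vertices {0, 4, 8, 9} are pairwise adjacent, and any tree decomposition puts a clique entirely inside one bag — forcing width ≥ 3. Hence tw(G) = 3 exactly.

Treewidth 3.
One optimal decomposition is:
Bags: B1 = {1, 2, 8, 9}  B2 = {1, 7, 8, 9}  B3 = {1, 6, 8, 9}  B4 = {0, 7, 8, 9}  B5 = {1, 2, 5, 8}  B6 = {0, 4, 8, 9}  B7 = {7, 8, 9, 10}  B8 = {1, 2, 3, 5}
Tree: B1–B2, B1–B3, B2–B4, B1–B5, B4–B6, B4–B7, B5–B8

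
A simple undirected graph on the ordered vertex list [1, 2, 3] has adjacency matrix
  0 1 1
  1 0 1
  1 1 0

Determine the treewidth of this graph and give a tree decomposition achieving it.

With just one bag of size 3, the width is 3 − 1 = 2, so tw(G) ≤ 2. For the lower bound, the 3 vertices {1, 2, 3} are pairwise adjacent, and any tree decomposition puts a clique entirely inside one bag — forcing width ≥ 2. Hence tw(G) = 2 exactly.

Treewidth 2.
Bags: B1 = {1, 2, 3}
Tree: (single bag)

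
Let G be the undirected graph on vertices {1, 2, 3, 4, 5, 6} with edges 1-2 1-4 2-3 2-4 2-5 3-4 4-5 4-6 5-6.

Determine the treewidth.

2

A width-2 tree decomposition is:
Bags: B1 = {2, 3, 4}  B2 = {1, 2, 4}  B3 = {2, 4, 5}  B4 = {4, 5, 6}
Tree: B1–B2, B2–B3, B3–B4
Each bag holds 3 vertices, so the decomposition has width 2, which upper-bounds the treewidth. For the lower bound, the 3 vertices {1, 2, 4} are pairwise adjacent, and any tree decomposition puts a clique entirely inside one bag — forcing width ≥ 2. The upper and lower bounds meet at 2, so that is the treewidth.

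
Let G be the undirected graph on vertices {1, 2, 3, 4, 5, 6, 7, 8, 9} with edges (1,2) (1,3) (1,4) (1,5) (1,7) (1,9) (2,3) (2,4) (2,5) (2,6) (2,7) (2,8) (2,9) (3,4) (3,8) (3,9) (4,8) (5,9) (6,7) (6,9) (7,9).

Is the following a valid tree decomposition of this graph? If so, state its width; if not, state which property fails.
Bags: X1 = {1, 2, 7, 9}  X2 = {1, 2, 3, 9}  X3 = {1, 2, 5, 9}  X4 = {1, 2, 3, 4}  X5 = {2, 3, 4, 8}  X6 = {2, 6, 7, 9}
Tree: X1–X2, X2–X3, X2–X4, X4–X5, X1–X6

Checking the three conditions: (i) the bags cover all of {1, 2, 3, 4, 5, 6, 7, 8, 9}; (ii) for each edge, some bag contains both endpoints; (iii) the bags containing any fixed vertex form a subtree. All hold, so the decomposition is valid with width 4 − 1 = 3.

Yes; width 3.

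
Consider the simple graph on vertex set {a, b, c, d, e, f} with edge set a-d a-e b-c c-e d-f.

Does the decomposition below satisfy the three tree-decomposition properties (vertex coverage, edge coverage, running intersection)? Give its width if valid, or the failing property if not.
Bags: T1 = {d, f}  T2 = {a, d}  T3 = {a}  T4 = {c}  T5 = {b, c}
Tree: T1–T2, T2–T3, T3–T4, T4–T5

No — vertex e appears in no bag.

A tree decomposition must satisfy three properties: every vertex lies in some bag; for every edge, both endpoints lie together in some bag; and for every vertex, the bags containing it form a connected subtree. Here vertex e appears in no bag, so the decomposition is invalid.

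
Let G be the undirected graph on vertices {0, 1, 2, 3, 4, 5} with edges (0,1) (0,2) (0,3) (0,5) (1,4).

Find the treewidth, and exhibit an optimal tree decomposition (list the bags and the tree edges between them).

Treewidth 1.
One such decomposition:
Bags: B1 = {0, 1}  B2 = {0, 5}  B3 = {1, 4}  B4 = {0, 2}  B5 = {0, 3}
Tree: B1–B2, B1–B3, B1–B4, B1–B5

Every bag has size at most 2, so the width is 2 − 1 = 1 and tw(G) ≤ 1. Since G has at least one edge (e.g. 0–1), it is not an edgeless graph, so tw(G) ≥ 1. Hence tw(G) = 1 exactly.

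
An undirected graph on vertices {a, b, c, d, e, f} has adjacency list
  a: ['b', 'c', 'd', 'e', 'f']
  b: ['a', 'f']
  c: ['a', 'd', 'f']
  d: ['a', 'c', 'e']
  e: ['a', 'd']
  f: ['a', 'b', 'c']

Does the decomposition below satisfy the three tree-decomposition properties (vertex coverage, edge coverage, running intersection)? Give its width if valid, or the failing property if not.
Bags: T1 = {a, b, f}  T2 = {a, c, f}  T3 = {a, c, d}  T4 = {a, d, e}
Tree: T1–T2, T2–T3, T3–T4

Checking the three conditions: (i) the bags cover all of {a, b, c, d, e, f}; (ii) for each edge, some bag contains both endpoints; (iii) the bags containing any fixed vertex form a subtree. All hold, so the decomposition is valid with width 3 − 1 = 2.

Yes; width 2.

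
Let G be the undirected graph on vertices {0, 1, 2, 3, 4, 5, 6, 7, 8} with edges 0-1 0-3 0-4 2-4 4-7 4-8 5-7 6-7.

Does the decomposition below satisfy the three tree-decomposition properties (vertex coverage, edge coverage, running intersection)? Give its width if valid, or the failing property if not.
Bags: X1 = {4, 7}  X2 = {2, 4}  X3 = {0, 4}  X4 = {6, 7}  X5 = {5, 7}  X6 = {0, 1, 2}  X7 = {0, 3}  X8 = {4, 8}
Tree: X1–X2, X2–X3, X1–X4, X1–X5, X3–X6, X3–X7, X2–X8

A tree decomposition must satisfy three properties: every vertex lies in some bag; for every edge, both endpoints lie together in some bag; and for every vertex, the bags containing it form a connected subtree. Here bags containing vertex 2 are not connected in the tree, so the decomposition is invalid.

No — bags containing vertex 2 are not connected in the tree.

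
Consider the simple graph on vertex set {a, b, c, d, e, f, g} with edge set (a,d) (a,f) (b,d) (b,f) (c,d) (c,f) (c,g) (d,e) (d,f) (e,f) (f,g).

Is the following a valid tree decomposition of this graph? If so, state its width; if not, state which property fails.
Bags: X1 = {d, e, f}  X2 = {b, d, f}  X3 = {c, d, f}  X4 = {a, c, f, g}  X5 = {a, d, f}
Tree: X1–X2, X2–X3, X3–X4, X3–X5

A tree decomposition must satisfy three properties: every vertex lies in some bag; for every edge, both endpoints lie together in some bag; and for every vertex, the bags containing it form a connected subtree. Here bags containing vertex a are not connected in the tree, so the decomposition is invalid.

No — bags containing vertex a are not connected in the tree.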